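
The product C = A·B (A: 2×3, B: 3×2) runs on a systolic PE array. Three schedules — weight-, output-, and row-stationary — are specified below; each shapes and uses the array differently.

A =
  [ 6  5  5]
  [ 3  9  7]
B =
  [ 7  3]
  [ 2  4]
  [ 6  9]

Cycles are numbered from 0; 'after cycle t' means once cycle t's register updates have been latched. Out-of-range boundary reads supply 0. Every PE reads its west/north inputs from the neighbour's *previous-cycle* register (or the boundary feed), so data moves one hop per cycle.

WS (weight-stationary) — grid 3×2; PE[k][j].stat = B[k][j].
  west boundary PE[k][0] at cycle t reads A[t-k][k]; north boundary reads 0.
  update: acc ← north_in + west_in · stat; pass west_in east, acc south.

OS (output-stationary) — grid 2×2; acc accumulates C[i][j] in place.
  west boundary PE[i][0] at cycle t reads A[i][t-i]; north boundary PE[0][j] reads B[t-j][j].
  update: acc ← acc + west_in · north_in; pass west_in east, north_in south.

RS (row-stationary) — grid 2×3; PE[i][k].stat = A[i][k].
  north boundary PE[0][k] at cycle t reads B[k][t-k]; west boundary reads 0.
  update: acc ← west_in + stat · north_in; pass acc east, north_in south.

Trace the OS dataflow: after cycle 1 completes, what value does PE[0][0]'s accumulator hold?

PE[0][0].acc = 52

OS 2×2: PE[0][0] cycle-by-cycle (with neighbour feeds):
  cycle 0: PE[0][0] → acc 42, east 6, south 7
  cycle 1: PE[0][0] → acc 52, east 5, south 2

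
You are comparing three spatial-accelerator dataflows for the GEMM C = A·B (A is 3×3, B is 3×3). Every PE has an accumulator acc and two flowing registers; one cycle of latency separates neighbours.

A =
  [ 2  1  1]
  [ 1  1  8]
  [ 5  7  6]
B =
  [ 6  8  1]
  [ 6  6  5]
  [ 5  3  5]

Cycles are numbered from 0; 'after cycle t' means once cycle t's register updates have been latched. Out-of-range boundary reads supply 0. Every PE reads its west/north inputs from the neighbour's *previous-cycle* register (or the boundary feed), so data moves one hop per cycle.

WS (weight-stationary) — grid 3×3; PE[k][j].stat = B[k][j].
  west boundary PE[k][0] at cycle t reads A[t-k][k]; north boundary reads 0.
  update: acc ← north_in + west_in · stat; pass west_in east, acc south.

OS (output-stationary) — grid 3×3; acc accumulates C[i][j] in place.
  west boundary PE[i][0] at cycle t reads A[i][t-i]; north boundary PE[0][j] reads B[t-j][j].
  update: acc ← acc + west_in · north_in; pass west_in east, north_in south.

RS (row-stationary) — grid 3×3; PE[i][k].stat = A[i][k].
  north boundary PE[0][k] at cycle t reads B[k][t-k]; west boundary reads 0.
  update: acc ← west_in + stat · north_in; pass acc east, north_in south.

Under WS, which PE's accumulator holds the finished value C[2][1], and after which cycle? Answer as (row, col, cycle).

Under WS, C[2][1] lands at PE[2][1]:
  c0 r2c1: 0 / 0 / 0
  c1 r2c1: 0 / 0 / 0
  c2 r2c1: 0 / 0 / 0
  c3 r2c1: 25 / 1 / 25
  c4 r2c1: 38 / 8 / 38
  c5 r2c1: 100 / 6 / 100

(row, col, cycle) = (2, 1, 5)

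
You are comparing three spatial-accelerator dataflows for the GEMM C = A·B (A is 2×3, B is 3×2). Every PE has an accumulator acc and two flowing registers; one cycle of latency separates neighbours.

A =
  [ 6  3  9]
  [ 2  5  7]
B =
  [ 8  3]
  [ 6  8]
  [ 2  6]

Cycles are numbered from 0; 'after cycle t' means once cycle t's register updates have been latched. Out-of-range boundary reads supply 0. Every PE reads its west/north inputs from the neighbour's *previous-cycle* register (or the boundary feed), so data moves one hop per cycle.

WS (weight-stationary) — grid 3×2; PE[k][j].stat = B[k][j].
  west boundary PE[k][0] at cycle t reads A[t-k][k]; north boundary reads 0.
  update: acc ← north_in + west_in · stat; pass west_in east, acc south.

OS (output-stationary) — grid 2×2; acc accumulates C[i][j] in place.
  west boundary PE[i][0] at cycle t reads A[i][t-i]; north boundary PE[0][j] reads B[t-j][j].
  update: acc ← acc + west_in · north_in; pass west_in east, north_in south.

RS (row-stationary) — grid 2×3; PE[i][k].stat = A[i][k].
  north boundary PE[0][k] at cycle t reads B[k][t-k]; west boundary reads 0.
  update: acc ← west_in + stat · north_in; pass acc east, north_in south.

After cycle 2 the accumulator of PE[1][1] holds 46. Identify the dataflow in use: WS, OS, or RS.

dataflow = RS

— WS: 3×2; PE[1][1] trace:
  @0  [1,1]  acc 0  |  →0  ↓0
  @1  [1,1]  acc 0  |  →0  ↓0
  @2  [1,1]  acc 42  |  →3  ↓42
— OS: 2×2; PE[1][1] trace:
  @0  [1,1]  acc 0  |  →0  ↓0
  @1  [1,1]  acc 0  |  →0  ↓0
  @2  [1,1]  acc 6  |  →2  ↓3
— RS: 2×3; PE[1][1] trace:
  @0  [1,1]  acc 0  |  →0  ↓0
  @1  [1,1]  acc 0  |  →0  ↓0
  @2  [1,1]  acc 46  |  →46  ↓6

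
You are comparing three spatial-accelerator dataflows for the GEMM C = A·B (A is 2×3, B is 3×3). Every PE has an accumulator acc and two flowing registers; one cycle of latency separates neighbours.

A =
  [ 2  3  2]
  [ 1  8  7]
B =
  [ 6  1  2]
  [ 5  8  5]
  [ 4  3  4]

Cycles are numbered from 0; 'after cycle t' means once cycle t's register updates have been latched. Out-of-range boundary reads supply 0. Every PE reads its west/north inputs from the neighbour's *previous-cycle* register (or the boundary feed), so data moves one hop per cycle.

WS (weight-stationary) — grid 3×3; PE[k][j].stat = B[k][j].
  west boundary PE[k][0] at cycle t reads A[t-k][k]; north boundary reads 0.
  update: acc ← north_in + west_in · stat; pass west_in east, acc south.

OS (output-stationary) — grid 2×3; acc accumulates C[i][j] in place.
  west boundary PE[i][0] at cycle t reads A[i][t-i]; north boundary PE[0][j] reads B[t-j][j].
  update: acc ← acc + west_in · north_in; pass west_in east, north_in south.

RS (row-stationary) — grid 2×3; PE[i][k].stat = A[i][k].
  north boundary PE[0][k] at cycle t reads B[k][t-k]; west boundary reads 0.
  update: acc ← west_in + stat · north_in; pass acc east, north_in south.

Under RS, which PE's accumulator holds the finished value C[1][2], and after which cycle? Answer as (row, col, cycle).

Under RS, C[1][2] lands at PE[1][2]:
  after 0 — PE[1][2] acc=0, pass-E 0, pass-S 0
  after 1 — PE[1][2] acc=0, pass-E 0, pass-S 0
  after 2 — PE[1][2] acc=0, pass-E 0, pass-S 0
  after 3 — PE[1][2] acc=74, pass-E 74, pass-S 4
  after 4 — PE[1][2] acc=86, pass-E 86, pass-S 3
  after 5 — PE[1][2] acc=70, pass-E 70, pass-S 4

(row, col, cycle) = (1, 2, 5)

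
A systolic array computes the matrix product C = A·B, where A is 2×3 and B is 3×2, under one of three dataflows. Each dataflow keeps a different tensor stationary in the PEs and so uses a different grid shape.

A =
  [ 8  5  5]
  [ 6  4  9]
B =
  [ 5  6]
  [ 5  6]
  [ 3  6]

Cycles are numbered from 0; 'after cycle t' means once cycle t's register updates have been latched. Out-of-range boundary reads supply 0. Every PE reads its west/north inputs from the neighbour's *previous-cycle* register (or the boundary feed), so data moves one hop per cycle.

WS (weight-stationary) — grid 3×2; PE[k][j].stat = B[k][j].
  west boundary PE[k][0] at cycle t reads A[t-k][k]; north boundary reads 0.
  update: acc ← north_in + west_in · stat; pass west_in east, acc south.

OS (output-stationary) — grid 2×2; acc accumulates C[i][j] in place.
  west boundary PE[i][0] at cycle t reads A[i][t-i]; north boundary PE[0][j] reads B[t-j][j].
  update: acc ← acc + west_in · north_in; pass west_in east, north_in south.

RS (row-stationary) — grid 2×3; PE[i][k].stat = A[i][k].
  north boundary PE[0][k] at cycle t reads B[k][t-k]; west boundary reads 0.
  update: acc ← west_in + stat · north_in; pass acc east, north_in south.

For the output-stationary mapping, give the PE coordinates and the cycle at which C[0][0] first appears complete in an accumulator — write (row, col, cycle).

(row, col, cycle) = (0, 0, 2)

OS: C[0][0] accumulates in PE[0][0]:
  t=0 PE[0][0]: acc=40 h=8 v=5
  t=1 PE[0][0]: acc=65 h=5 v=5
  t=2 PE[0][0]: acc=80 h=5 v=3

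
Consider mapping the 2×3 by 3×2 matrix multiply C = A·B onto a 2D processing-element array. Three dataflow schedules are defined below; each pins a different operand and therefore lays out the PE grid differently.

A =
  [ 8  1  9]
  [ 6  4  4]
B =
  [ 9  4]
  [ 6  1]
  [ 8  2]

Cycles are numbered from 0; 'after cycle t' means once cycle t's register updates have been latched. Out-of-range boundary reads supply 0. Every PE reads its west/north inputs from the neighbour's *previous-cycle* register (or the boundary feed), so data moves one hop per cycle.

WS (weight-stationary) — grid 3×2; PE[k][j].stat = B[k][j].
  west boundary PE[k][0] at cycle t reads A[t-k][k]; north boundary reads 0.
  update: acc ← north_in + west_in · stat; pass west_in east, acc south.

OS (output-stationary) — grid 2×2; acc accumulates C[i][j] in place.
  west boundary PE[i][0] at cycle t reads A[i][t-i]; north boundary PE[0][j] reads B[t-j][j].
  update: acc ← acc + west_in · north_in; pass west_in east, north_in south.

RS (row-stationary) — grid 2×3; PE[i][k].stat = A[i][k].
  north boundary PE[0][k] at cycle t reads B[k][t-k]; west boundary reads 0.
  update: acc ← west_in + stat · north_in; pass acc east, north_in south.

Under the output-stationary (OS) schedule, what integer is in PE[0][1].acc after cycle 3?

PE[0][1].acc = 51

OS 2×2: PE[0][1] cycle-by-cycle (with neighbour feeds):
  t=0 PE[0][0]: acc=72 h=8 v=9
  t=0 PE[0][1]: acc=0 h=0 v=0
  t=1 PE[0][0]: acc=78 h=1 v=6
  t=1 PE[0][1]: acc=32 h=8 v=4
  t=2 PE[0][0]: acc=150 h=9 v=8
  t=2 PE[0][1]: acc=33 h=1 v=1
  t=3 PE[0][0]: acc=150 h=0 v=0
  t=3 PE[0][1]: acc=51 h=9 v=2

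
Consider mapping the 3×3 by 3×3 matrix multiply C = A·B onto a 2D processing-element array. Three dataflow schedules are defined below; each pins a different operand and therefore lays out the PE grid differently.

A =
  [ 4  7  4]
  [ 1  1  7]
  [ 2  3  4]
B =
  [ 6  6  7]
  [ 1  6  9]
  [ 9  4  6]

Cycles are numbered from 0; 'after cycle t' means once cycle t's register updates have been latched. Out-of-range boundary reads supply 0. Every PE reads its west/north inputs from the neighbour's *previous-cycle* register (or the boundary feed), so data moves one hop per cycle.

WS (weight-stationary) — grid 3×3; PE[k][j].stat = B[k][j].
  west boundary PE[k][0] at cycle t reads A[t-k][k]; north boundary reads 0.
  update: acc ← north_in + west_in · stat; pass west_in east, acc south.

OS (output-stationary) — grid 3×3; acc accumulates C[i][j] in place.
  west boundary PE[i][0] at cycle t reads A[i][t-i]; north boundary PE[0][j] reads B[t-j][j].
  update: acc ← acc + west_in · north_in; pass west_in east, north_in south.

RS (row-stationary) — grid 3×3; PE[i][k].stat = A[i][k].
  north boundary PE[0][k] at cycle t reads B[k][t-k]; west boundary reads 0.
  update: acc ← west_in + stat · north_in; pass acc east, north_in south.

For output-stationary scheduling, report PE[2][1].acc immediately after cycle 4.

PE[2][1].acc = 30

OS on a 3×3 grid — tracing PE[2][1] and its feeders:
  0: (1,1).acc=0  regs=<0,0>
  0: (2,0).acc=0  regs=<0,0>
  0: (2,1).acc=0  regs=<0,0>
  1: (1,1).acc=0  regs=<0,0>
  1: (2,0).acc=0  regs=<0,0>
  1: (2,1).acc=0  regs=<0,0>
  2: (1,1).acc=6  regs=<1,6>
  2: (2,0).acc=12  regs=<2,6>
  2: (2,1).acc=0  regs=<0,0>
  3: (1,1).acc=12  regs=<1,6>
  3: (2,0).acc=15  regs=<3,1>
  3: (2,1).acc=12  regs=<2,6>
  4: (1,1).acc=40  regs=<7,4>
  4: (2,0).acc=51  regs=<4,9>
  4: (2,1).acc=30  regs=<3,6>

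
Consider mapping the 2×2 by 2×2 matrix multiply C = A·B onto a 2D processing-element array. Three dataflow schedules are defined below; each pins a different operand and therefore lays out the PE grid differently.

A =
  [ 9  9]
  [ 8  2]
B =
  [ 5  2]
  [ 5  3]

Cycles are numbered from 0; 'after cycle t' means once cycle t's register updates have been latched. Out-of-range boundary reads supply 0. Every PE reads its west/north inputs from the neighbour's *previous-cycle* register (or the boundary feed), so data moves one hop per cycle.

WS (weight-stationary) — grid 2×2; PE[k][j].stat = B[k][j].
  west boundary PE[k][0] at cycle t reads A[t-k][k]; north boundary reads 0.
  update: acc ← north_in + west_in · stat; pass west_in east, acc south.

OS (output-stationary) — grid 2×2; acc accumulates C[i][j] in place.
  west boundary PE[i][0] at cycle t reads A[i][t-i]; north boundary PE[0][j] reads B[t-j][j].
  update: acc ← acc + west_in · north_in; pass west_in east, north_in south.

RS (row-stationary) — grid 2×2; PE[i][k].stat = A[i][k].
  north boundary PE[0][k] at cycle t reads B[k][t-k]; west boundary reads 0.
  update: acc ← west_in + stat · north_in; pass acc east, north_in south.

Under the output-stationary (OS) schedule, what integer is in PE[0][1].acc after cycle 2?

OS (2×2). Following PE[0][1] plus its west/north inputs:
  after 0 — PE[0][0] acc=45, pass-E 9, pass-S 5
  after 0 — PE[0][1] acc=0, pass-E 0, pass-S 0
  after 1 — PE[0][0] acc=90, pass-E 9, pass-S 5
  after 1 — PE[0][1] acc=18, pass-E 9, pass-S 2
  after 2 — PE[0][0] acc=90, pass-E 0, pass-S 0
  after 2 — PE[0][1] acc=45, pass-E 9, pass-S 3

PE[0][1].acc = 45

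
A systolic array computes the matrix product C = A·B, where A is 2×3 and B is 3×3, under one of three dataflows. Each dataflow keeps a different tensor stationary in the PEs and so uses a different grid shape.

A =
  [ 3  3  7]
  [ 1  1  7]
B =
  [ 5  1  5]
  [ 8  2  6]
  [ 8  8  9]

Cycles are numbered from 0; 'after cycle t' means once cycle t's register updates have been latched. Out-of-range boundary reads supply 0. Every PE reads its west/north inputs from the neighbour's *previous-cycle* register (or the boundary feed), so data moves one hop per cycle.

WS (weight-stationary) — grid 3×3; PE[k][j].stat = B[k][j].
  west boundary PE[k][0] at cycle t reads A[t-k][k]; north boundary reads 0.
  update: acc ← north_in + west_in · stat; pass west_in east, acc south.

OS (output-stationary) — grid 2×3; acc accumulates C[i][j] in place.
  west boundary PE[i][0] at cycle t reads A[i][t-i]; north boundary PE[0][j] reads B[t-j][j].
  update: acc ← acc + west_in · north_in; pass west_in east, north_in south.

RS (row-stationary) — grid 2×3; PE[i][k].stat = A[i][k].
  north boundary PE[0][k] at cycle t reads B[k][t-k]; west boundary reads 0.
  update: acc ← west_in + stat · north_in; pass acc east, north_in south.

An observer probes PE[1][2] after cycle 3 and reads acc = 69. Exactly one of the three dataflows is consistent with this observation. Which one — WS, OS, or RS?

Under WS (3×3), PE[1][2]:
  @0  [1,2]  acc 0  |  →0  ↓0
  @1  [1,2]  acc 0  |  →0  ↓0
  @2  [1,2]  acc 0  |  →0  ↓0
  @3  [1,2]  acc 33  |  →3  ↓33
Under OS (2×3), PE[1][2]:
  @0  [1,2]  acc 0  |  →0  ↓0
  @1  [1,2]  acc 0  |  →0  ↓0
  @2  [1,2]  acc 0  |  →0  ↓0
  @3  [1,2]  acc 5  |  →1  ↓5
Under RS (2×3), PE[1][2]:
  @0  [1,2]  acc 0  |  →0  ↓0
  @1  [1,2]  acc 0  |  →0  ↓0
  @2  [1,2]  acc 0  |  →0  ↓0
  @3  [1,2]  acc 69  |  →69  ↓8

dataflow = RS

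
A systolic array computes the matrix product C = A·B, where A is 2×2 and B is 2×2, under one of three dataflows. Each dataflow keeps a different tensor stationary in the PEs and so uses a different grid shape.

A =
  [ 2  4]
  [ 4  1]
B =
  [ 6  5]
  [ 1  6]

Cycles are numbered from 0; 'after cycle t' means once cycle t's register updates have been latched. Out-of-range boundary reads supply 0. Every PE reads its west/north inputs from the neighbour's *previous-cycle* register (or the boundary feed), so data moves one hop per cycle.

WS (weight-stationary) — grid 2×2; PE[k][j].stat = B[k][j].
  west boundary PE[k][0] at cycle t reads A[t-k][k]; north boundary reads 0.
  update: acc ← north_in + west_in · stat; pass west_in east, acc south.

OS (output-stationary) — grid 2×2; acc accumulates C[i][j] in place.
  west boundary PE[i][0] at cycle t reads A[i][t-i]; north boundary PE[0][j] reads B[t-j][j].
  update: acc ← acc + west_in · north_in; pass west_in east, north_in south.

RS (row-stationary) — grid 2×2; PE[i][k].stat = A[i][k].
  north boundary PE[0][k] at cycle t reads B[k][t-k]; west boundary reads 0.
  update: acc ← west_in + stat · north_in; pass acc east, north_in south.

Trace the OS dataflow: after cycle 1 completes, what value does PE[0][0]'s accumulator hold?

OS (2×2). Following PE[0][0] plus its west/north inputs:
  0: (0,0).acc=12  regs=<2,6>
  1: (0,0).acc=16  regs=<4,1>

PE[0][0].acc = 16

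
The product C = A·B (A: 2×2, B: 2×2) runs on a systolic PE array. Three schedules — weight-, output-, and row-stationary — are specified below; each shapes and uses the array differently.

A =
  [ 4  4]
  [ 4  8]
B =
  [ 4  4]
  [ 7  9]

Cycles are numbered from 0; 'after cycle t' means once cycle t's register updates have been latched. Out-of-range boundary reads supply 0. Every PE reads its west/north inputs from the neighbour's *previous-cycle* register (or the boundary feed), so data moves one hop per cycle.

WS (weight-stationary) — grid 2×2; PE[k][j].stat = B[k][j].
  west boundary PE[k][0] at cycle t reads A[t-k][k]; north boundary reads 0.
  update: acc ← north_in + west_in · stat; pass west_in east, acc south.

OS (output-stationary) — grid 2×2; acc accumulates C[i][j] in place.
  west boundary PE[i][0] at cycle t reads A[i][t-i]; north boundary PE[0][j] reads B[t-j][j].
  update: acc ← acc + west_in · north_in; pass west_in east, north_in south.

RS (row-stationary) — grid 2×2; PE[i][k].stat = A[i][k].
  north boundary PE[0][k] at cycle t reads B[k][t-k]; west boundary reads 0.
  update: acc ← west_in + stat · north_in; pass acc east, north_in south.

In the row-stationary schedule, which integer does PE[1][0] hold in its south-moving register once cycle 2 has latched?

RS 2×2: PE[1][0] cycle-by-cycle (with neighbour feeds):
  after 0 — PE[0][0] acc=16, pass-E 16, pass-S 4
  after 0 — PE[1][0] acc=0, pass-E 0, pass-S 0
  after 1 — PE[0][0] acc=16, pass-E 16, pass-S 4
  after 1 — PE[1][0] acc=16, pass-E 16, pass-S 4
  after 2 — PE[0][0] acc=0, pass-E 0, pass-S 0
  after 2 — PE[1][0] acc=16, pass-E 16, pass-S 4

register = 4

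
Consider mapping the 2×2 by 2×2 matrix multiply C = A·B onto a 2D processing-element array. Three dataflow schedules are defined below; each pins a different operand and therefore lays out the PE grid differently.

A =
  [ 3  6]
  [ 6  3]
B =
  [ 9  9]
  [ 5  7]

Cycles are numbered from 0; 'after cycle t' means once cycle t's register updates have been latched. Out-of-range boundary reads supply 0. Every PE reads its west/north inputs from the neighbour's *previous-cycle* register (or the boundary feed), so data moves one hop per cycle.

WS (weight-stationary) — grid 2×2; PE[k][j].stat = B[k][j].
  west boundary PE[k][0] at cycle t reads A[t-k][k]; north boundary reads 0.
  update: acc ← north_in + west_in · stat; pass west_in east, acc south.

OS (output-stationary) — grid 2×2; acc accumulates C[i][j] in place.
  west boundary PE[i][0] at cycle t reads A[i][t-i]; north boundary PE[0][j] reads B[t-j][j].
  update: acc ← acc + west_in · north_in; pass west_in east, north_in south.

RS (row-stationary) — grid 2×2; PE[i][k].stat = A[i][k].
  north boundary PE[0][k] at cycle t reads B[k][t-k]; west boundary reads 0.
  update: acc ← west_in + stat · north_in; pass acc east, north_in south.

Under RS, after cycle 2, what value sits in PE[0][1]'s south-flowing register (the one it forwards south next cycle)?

register = 7

Tracing RS — 2×2 array, target PE[0][1]:
  @0  [0,0]  acc 27  |  →27  ↓9
  @0  [0,1]  acc 0  |  →0  ↓0
  @1  [0,0]  acc 27  |  →27  ↓9
  @1  [0,1]  acc 57  |  →57  ↓5
  @2  [0,0]  acc 0  |  →0  ↓0
  @2  [0,1]  acc 69  |  →69  ↓7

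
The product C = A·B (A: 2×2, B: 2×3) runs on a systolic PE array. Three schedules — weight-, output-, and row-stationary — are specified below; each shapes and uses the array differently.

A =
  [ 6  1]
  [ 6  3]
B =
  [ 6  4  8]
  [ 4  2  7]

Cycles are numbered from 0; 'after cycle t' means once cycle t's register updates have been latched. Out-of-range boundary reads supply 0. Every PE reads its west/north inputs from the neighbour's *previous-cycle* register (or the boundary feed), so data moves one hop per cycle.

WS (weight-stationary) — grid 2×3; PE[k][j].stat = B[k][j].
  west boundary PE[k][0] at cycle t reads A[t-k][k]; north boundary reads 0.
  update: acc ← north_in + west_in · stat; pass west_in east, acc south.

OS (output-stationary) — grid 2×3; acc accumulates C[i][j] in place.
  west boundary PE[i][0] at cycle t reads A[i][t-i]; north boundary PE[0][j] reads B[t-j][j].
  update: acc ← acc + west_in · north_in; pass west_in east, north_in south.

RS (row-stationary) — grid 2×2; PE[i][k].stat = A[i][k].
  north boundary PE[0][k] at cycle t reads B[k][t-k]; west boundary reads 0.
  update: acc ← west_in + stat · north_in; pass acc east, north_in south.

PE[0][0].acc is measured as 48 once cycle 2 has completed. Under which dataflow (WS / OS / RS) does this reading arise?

WS (2×3 grid), PE[0][0]:
  cycle 0: PE[0][0] → acc 36, east 6, south 36
  cycle 1: PE[0][0] → acc 36, east 6, south 36
  cycle 2: PE[0][0] → acc 0, east 0, south 0
OS (2×3 grid), PE[0][0]:
  cycle 0: PE[0][0] → acc 36, east 6, south 6
  cycle 1: PE[0][0] → acc 40, east 1, south 4
  cycle 2: PE[0][0] → acc 40, east 0, south 0
RS (2×2 grid), PE[0][0]:
  cycle 0: PE[0][0] → acc 36, east 36, south 6
  cycle 1: PE[0][0] → acc 24, east 24, south 4
  cycle 2: PE[0][0] → acc 48, east 48, south 8

dataflow = RS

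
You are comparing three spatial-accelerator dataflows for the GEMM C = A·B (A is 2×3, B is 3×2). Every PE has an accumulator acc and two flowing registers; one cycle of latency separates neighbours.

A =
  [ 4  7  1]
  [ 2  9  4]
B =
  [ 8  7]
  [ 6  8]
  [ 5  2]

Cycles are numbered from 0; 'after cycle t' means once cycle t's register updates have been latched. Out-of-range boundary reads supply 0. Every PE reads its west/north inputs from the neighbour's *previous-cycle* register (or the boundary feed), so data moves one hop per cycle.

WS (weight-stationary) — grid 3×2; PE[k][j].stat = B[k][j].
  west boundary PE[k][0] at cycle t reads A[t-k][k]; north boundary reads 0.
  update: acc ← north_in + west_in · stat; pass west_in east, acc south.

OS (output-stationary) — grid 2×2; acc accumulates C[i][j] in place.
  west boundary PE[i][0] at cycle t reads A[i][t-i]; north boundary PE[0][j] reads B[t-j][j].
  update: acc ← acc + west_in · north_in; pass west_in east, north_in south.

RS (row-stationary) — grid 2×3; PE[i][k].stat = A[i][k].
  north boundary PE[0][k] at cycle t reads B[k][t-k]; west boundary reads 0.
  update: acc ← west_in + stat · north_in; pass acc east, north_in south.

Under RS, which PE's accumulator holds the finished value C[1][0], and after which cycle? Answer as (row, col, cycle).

RS — PE[1][2] is where C[1][0] collects:
  cycle 0: PE[1][2] → acc 0, east 0, south 0
  cycle 1: PE[1][2] → acc 0, east 0, south 0
  cycle 2: PE[1][2] → acc 0, east 0, south 0
  cycle 3: PE[1][2] → acc 90, east 90, south 5

(row, col, cycle) = (1, 2, 3)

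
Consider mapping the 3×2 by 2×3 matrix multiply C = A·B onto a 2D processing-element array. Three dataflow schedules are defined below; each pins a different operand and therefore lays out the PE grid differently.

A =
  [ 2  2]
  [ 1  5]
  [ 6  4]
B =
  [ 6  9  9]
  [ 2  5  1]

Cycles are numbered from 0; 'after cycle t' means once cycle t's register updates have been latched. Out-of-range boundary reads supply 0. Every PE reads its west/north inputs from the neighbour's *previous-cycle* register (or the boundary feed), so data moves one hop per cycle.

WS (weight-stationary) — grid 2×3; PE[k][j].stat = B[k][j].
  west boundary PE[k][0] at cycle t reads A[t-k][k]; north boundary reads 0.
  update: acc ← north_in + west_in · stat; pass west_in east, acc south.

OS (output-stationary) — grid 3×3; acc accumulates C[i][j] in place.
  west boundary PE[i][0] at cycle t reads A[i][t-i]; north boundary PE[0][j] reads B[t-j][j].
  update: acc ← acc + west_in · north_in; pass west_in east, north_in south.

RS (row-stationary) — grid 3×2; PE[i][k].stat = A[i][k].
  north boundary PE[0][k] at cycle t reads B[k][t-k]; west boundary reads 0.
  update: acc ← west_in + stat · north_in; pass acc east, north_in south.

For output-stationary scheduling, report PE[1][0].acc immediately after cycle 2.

PE[1][0].acc = 16

OS 3×3: PE[1][0] cycle-by-cycle (with neighbour feeds):
  0: (0,0).acc=12  regs=<2,6>
  0: (1,0).acc=0  regs=<0,0>
  1: (0,0).acc=16  regs=<2,2>
  1: (1,0).acc=6  regs=<1,6>
  2: (0,0).acc=16  regs=<0,0>
  2: (1,0).acc=16  regs=<5,2>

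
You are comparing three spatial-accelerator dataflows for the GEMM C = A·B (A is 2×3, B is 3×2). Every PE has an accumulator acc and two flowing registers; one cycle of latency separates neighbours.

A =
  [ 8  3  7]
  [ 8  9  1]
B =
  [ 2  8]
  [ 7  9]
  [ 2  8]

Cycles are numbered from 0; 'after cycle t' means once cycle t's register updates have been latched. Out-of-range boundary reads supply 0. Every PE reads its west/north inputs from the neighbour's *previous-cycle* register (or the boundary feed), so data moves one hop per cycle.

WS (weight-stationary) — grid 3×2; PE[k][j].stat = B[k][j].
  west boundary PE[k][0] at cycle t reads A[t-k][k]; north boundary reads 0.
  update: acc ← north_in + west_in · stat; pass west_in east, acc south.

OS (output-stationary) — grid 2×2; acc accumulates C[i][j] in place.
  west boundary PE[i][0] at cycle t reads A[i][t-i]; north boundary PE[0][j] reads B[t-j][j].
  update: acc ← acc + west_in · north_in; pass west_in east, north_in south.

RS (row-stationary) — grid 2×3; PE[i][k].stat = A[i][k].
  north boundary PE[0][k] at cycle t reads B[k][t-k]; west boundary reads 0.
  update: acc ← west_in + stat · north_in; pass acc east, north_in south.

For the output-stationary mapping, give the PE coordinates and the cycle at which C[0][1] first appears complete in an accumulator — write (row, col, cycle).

OS: C[0][1] accumulates in PE[0][1]:
  0: (0,1).acc=0  regs=<0,0>
  1: (0,1).acc=64  regs=<8,8>
  2: (0,1).acc=91  regs=<3,9>
  3: (0,1).acc=147  regs=<7,8>

(row, col, cycle) = (0, 1, 3)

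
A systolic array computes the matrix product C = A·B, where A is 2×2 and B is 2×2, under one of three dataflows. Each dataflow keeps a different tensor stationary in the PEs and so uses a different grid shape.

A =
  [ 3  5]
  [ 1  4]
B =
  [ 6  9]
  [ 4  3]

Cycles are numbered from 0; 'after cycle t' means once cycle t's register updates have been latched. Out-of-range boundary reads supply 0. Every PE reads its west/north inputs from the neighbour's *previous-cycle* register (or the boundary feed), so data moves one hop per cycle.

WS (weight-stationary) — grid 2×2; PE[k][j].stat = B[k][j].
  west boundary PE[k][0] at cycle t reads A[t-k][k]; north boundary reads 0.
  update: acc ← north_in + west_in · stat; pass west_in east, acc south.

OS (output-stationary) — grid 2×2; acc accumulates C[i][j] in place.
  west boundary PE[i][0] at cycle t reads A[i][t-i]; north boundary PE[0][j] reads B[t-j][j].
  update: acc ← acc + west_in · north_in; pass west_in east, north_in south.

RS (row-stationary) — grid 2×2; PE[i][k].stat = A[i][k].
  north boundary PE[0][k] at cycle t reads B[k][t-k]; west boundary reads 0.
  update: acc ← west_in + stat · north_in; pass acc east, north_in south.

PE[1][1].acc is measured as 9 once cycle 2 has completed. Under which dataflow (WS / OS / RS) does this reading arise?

Under WS (2×2), PE[1][1]:
  step 0 · PE1,1: acc=0; fwd→0 fwd↓0
  step 1 · PE1,1: acc=0; fwd→0 fwd↓0
  step 2 · PE1,1: acc=42; fwd→5 fwd↓42
Under OS (2×2), PE[1][1]:
  step 0 · PE1,1: acc=0; fwd→0 fwd↓0
  step 1 · PE1,1: acc=0; fwd→0 fwd↓0
  step 2 · PE1,1: acc=9; fwd→1 fwd↓9
Under RS (2×2), PE[1][1]:
  step 0 · PE1,1: acc=0; fwd→0 fwd↓0
  step 1 · PE1,1: acc=0; fwd→0 fwd↓0
  step 2 · PE1,1: acc=22; fwd→22 fwd↓4

dataflow = OS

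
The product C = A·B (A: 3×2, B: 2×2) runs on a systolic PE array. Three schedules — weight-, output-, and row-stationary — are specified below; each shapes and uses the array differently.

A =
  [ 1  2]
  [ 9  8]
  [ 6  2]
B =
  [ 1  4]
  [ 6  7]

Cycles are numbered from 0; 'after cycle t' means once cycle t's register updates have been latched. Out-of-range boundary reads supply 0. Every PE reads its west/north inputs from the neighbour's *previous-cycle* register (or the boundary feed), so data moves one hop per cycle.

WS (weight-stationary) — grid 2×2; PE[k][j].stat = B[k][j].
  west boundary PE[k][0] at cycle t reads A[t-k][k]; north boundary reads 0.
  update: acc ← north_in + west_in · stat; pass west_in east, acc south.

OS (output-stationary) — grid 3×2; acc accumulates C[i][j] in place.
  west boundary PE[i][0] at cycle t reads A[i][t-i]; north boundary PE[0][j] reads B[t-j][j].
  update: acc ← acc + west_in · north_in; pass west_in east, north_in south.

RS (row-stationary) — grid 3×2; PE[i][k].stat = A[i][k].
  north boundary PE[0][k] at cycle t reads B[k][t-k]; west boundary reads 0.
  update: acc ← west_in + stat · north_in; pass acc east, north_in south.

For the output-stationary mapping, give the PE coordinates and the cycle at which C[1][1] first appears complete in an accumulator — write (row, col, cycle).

(row, col, cycle) = (1, 1, 3)

OS — PE[1][1] is where C[1][1] collects:
  0: (1,1).acc=0  regs=<0,0>
  1: (1,1).acc=0  regs=<0,0>
  2: (1,1).acc=36  regs=<9,4>
  3: (1,1).acc=92  regs=<8,7>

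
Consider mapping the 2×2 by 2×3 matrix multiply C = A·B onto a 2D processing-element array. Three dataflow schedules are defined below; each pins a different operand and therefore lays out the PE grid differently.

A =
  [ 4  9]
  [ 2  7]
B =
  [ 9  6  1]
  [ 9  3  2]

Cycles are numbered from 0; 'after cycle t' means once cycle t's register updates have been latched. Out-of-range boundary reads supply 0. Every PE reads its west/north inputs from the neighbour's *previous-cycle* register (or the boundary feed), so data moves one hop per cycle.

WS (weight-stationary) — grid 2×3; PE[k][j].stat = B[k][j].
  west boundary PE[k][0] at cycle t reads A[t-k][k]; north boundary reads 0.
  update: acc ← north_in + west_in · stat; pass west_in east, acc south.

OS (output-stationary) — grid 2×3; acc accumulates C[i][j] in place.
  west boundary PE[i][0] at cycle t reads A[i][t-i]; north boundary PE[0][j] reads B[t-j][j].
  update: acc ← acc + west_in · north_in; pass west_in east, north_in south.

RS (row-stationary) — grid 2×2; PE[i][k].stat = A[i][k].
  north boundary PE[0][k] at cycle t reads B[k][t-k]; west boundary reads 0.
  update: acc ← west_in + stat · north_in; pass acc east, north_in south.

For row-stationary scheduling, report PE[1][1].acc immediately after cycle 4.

RS (2×2). Following PE[1][1] plus its west/north inputs:
  cycle 0: PE[0][1] → acc 0, east 0, south 0
  cycle 0: PE[1][0] → acc 0, east 0, south 0
  cycle 0: PE[1][1] → acc 0, east 0, south 0
  cycle 1: PE[0][1] → acc 117, east 117, south 9
  cycle 1: PE[1][0] → acc 18, east 18, south 9
  cycle 1: PE[1][1] → acc 0, east 0, south 0
  cycle 2: PE[0][1] → acc 51, east 51, south 3
  cycle 2: PE[1][0] → acc 12, east 12, south 6
  cycle 2: PE[1][1] → acc 81, east 81, south 9
  cycle 3: PE[0][1] → acc 22, east 22, south 2
  cycle 3: PE[1][0] → acc 2, east 2, south 1
  cycle 3: PE[1][1] → acc 33, east 33, south 3
  cycle 4: PE[0][1] → acc 0, east 0, south 0
  cycle 4: PE[1][0] → acc 0, east 0, south 0
  cycle 4: PE[1][1] → acc 16, east 16, south 2

PE[1][1].acc = 16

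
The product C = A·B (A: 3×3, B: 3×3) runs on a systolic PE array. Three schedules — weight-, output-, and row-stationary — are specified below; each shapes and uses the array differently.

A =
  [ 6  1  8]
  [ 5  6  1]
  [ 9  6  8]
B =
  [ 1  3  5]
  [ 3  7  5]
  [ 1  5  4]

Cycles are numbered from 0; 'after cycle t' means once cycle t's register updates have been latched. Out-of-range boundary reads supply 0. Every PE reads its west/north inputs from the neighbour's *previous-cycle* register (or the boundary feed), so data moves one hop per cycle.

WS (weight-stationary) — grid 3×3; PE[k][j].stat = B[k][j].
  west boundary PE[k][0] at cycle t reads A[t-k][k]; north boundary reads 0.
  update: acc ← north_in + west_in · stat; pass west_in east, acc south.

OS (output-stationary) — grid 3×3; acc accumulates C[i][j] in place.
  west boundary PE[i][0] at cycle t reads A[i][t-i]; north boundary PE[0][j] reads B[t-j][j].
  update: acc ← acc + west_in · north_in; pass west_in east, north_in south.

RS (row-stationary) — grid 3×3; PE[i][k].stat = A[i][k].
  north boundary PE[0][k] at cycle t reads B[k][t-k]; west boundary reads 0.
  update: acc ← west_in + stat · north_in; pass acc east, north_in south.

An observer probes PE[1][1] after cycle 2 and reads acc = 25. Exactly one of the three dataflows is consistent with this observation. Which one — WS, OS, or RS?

dataflow = WS

WS [3×3] PE[1][1] across cycles:
  t=0 PE[1][1]: acc=0 h=0 v=0
  t=1 PE[1][1]: acc=0 h=0 v=0
  t=2 PE[1][1]: acc=25 h=1 v=25
OS [3×3] PE[1][1] across cycles:
  t=0 PE[1][1]: acc=0 h=0 v=0
  t=1 PE[1][1]: acc=0 h=0 v=0
  t=2 PE[1][1]: acc=15 h=5 v=3
RS [3×3] PE[1][1] across cycles:
  t=0 PE[1][1]: acc=0 h=0 v=0
  t=1 PE[1][1]: acc=0 h=0 v=0
  t=2 PE[1][1]: acc=23 h=23 v=3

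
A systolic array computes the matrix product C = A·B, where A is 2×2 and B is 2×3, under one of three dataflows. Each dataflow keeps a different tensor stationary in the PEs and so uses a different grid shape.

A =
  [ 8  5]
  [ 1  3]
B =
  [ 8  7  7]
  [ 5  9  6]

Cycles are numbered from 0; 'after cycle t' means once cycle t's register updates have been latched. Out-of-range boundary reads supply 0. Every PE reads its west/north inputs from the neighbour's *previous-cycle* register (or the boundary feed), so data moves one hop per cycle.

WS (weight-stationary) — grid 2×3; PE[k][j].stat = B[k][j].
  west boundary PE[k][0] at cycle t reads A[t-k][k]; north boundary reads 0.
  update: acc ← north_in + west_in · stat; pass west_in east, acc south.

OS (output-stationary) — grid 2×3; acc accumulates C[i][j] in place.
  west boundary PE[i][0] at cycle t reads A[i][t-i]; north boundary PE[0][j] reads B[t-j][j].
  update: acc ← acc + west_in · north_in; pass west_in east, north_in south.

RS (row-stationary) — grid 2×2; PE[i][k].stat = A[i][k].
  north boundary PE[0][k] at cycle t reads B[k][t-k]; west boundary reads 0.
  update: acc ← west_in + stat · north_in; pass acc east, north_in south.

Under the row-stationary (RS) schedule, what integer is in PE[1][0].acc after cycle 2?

RS on a 2×2 grid — tracing PE[1][0] and its feeders:
  @0  [0,0]  acc 64  |  →64  ↓8
  @0  [1,0]  acc 0  |  →0  ↓0
  @1  [0,0]  acc 56  |  →56  ↓7
  @1  [1,0]  acc 8  |  →8  ↓8
  @2  [0,0]  acc 56  |  →56  ↓7
  @2  [1,0]  acc 7  |  →7  ↓7

PE[1][0].acc = 7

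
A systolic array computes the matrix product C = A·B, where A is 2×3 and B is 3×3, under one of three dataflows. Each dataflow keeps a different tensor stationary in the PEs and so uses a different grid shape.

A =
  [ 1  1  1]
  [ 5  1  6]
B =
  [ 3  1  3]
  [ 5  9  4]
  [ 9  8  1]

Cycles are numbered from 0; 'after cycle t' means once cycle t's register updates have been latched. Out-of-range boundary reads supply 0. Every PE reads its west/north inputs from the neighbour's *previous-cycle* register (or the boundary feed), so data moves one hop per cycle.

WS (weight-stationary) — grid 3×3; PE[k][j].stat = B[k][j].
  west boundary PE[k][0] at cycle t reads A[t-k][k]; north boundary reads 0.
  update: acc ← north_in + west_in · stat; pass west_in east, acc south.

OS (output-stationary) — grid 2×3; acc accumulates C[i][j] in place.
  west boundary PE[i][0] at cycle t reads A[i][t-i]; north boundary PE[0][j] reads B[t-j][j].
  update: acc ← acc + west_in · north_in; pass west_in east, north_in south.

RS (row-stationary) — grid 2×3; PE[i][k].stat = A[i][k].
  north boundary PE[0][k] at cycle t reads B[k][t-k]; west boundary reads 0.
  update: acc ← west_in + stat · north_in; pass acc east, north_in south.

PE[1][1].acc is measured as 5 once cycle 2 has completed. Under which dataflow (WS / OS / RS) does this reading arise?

dataflow = OS

— WS: 3×3; PE[1][1] trace:
  after 0 — PE[1][1] acc=0, pass-E 0, pass-S 0
  after 1 — PE[1][1] acc=0, pass-E 0, pass-S 0
  after 2 — PE[1][1] acc=10, pass-E 1, pass-S 10
— OS: 2×3; PE[1][1] trace:
  after 0 — PE[1][1] acc=0, pass-E 0, pass-S 0
  after 1 — PE[1][1] acc=0, pass-E 0, pass-S 0
  after 2 — PE[1][1] acc=5, pass-E 5, pass-S 1
— RS: 2×3; PE[1][1] trace:
  after 0 — PE[1][1] acc=0, pass-E 0, pass-S 0
  after 1 — PE[1][1] acc=0, pass-E 0, pass-S 0
  after 2 — PE[1][1] acc=20, pass-E 20, pass-S 5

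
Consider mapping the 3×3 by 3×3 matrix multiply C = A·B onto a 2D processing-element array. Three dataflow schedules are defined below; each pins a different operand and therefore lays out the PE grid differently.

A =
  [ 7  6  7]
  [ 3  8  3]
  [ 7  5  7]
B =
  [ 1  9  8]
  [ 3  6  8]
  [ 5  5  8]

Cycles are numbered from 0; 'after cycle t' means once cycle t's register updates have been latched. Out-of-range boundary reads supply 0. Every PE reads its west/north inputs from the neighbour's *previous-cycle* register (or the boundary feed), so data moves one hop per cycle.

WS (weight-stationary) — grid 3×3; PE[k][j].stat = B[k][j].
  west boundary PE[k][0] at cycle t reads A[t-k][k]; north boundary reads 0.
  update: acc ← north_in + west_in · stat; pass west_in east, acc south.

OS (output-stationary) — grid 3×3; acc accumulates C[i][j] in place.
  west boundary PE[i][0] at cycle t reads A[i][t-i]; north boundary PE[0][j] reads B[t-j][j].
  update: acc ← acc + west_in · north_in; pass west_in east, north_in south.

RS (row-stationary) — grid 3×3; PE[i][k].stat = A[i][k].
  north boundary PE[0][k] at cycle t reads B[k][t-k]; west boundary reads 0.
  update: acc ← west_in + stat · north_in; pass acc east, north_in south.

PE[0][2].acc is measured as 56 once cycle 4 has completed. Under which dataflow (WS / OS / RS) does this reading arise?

WS (3×3 grid), PE[0][2]:
  0: (0,2).acc=0  regs=<0,0>
  1: (0,2).acc=0  regs=<0,0>
  2: (0,2).acc=56  regs=<7,56>
  3: (0,2).acc=24  regs=<3,24>
  4: (0,2).acc=56  regs=<7,56>
OS (3×3 grid), PE[0][2]:
  0: (0,2).acc=0  regs=<0,0>
  1: (0,2).acc=0  regs=<0,0>
  2: (0,2).acc=56  regs=<7,8>
  3: (0,2).acc=104  regs=<6,8>
  4: (0,2).acc=160  regs=<7,8>
RS (3×3 grid), PE[0][2]:
  0: (0,2).acc=0  regs=<0,0>
  1: (0,2).acc=0  regs=<0,0>
  2: (0,2).acc=60  regs=<60,5>
  3: (0,2).acc=134  regs=<134,5>
  4: (0,2).acc=160  regs=<160,8>

dataflow = WS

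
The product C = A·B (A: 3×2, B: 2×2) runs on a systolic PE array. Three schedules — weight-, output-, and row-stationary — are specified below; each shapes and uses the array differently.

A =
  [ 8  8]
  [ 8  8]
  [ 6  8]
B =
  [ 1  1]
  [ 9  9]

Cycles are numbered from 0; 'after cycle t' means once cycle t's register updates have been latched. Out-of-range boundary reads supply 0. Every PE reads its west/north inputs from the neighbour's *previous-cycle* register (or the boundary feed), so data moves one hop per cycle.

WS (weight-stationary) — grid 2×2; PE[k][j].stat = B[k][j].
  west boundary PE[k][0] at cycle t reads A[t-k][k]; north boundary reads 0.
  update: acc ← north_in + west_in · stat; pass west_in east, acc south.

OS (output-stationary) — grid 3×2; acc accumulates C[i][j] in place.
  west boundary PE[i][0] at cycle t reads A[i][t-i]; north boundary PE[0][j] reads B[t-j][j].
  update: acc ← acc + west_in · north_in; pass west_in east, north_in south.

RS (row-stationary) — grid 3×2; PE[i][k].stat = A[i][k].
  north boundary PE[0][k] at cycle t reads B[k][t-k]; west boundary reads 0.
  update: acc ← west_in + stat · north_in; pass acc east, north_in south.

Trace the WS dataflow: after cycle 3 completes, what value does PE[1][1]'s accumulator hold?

WS 2×2: PE[1][1] cycle-by-cycle (with neighbour feeds):
  [0] (0,1) acc=0 (h:0 v:0)
  [0] (1,0) acc=0 (h:0 v:0)
  [0] (1,1) acc=0 (h:0 v:0)
  [1] (0,1) acc=8 (h:8 v:8)
  [1] (1,0) acc=80 (h:8 v:80)
  [1] (1,1) acc=0 (h:0 v:0)
  [2] (0,1) acc=8 (h:8 v:8)
  [2] (1,0) acc=80 (h:8 v:80)
  [2] (1,1) acc=80 (h:8 v:80)
  [3] (0,1) acc=6 (h:6 v:6)
  [3] (1,0) acc=78 (h:8 v:78)
  [3] (1,1) acc=80 (h:8 v:80)

PE[1][1].acc = 80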